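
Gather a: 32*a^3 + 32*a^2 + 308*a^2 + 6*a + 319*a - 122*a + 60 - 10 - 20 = 32*a^3 + 340*a^2 + 203*a + 30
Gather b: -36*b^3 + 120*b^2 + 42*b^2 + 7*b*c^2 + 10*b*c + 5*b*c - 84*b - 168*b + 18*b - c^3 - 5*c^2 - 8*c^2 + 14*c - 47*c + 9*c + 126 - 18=-36*b^3 + 162*b^2 + b*(7*c^2 + 15*c - 234) - c^3 - 13*c^2 - 24*c + 108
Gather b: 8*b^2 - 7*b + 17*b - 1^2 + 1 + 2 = 8*b^2 + 10*b + 2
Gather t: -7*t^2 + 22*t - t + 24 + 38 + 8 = -7*t^2 + 21*t + 70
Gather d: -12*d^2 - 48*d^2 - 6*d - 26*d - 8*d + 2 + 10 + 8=-60*d^2 - 40*d + 20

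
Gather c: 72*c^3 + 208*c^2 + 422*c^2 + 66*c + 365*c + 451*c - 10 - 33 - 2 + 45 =72*c^3 + 630*c^2 + 882*c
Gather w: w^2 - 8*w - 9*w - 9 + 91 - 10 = w^2 - 17*w + 72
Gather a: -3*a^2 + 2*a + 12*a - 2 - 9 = -3*a^2 + 14*a - 11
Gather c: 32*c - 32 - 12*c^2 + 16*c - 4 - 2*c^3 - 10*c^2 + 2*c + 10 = -2*c^3 - 22*c^2 + 50*c - 26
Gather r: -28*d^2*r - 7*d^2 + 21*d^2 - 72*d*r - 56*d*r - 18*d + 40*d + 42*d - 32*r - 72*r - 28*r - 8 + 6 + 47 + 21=14*d^2 + 64*d + r*(-28*d^2 - 128*d - 132) + 66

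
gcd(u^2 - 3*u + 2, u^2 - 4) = u - 2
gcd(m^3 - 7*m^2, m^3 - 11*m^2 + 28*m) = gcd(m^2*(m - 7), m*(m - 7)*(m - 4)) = m^2 - 7*m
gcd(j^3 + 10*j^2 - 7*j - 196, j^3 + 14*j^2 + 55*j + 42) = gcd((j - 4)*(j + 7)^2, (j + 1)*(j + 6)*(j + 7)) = j + 7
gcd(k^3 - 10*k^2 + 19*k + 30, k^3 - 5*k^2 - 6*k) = k^2 - 5*k - 6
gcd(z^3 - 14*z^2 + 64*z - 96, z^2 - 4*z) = z - 4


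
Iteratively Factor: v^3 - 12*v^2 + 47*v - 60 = (v - 5)*(v^2 - 7*v + 12) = (v - 5)*(v - 4)*(v - 3)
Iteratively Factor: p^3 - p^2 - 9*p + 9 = (p + 3)*(p^2 - 4*p + 3) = (p - 1)*(p + 3)*(p - 3)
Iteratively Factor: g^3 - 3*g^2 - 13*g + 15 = (g + 3)*(g^2 - 6*g + 5) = (g - 5)*(g + 3)*(g - 1)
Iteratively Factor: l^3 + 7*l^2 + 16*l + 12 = (l + 2)*(l^2 + 5*l + 6) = (l + 2)^2*(l + 3)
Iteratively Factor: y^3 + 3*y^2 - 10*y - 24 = (y + 2)*(y^2 + y - 12) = (y - 3)*(y + 2)*(y + 4)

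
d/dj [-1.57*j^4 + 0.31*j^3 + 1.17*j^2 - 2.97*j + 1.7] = -6.28*j^3 + 0.93*j^2 + 2.34*j - 2.97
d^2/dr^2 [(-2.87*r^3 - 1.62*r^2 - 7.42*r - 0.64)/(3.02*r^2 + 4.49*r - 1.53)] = (5.6843418860808e-14*r^4 - 233.654202*r^3 + 38.3616660000001*r^2 - 298.089042*r - 141.25016)/(27.543608*r^6 + 122.851788*r^5 + 140.78787*r^4 - 33.960115*r^3 - 71.326305*r^2 + 31.531923*r - 3.581577)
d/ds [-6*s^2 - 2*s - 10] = -12*s - 2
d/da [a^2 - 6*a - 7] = 2*a - 6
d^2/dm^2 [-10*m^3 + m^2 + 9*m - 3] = 2 - 60*m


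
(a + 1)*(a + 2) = a^2 + 3*a + 2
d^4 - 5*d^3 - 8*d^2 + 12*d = d*(d - 6)*(d - 1)*(d + 2)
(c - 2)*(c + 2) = c^2 - 4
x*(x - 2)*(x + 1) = x^3 - x^2 - 2*x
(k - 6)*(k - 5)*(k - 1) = k^3 - 12*k^2 + 41*k - 30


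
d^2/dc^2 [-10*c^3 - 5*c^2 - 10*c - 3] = -60*c - 10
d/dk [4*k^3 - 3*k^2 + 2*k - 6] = 12*k^2 - 6*k + 2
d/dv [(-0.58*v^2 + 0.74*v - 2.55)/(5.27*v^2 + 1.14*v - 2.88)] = (-4.561*v^2 + 30.2178*v + 0.7758)/(27.7729*v^4 + 12.0156*v^3 - 29.0556*v^2 - 6.5664*v + 8.2944)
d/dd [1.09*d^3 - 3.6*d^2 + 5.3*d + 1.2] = 3.27*d^2 - 7.2*d + 5.3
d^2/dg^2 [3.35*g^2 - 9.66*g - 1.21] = 6.70000000000000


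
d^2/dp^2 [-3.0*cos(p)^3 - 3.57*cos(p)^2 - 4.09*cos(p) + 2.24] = 6.34*cos(p) + 7.14*cos(2*p) + 6.75*cos(3*p)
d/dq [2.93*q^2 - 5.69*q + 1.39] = 5.86*q - 5.69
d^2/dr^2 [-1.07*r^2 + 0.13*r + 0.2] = -2.14000000000000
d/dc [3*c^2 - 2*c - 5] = 6*c - 2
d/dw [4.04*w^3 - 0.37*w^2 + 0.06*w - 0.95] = 12.12*w^2 - 0.74*w + 0.06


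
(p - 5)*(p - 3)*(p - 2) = p^3 - 10*p^2 + 31*p - 30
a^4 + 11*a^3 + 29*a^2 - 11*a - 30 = (a - 1)*(a + 1)*(a + 5)*(a + 6)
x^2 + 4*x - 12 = (x - 2)*(x + 6)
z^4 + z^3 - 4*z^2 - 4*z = z*(z - 2)*(z + 1)*(z + 2)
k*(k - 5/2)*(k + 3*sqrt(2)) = k^3 - 5*k^2/2 + 3*sqrt(2)*k^2 - 15*sqrt(2)*k/2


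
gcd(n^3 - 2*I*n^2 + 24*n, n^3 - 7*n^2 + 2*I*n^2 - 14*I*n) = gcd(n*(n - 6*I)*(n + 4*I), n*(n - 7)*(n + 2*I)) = n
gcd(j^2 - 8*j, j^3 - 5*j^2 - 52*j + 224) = j - 8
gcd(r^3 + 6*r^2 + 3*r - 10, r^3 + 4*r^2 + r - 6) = r^2 + r - 2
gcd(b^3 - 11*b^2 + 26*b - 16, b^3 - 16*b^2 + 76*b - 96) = b^2 - 10*b + 16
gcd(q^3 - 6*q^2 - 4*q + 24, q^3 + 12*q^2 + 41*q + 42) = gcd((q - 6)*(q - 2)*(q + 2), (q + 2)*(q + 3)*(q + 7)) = q + 2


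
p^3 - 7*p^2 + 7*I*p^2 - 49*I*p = p*(p - 7)*(p + 7*I)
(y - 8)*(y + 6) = y^2 - 2*y - 48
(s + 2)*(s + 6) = s^2 + 8*s + 12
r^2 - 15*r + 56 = (r - 8)*(r - 7)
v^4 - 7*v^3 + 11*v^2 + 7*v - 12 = (v - 4)*(v - 3)*(v - 1)*(v + 1)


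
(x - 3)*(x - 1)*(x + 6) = x^3 + 2*x^2 - 21*x + 18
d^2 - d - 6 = (d - 3)*(d + 2)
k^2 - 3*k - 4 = (k - 4)*(k + 1)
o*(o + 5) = o^2 + 5*o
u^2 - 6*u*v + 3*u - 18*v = (u + 3)*(u - 6*v)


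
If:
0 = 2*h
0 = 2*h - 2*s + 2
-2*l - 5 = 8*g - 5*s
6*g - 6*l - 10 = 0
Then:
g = 1/3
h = 0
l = -4/3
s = 1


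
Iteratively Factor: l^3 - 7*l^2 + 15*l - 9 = (l - 1)*(l^2 - 6*l + 9) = (l - 3)*(l - 1)*(l - 3)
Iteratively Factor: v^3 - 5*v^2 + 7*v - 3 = (v - 1)*(v^2 - 4*v + 3) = (v - 1)^2*(v - 3)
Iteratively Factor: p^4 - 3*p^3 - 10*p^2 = (p - 5)*(p^3 + 2*p^2) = (p - 5)*(p + 2)*(p^2) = p*(p - 5)*(p + 2)*(p)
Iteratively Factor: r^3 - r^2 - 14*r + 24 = (r + 4)*(r^2 - 5*r + 6) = (r - 3)*(r + 4)*(r - 2)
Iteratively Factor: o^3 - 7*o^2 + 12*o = (o)*(o^2 - 7*o + 12) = o*(o - 4)*(o - 3)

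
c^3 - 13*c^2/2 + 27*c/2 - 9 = (c - 3)*(c - 2)*(c - 3/2)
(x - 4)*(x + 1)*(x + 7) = x^3 + 4*x^2 - 25*x - 28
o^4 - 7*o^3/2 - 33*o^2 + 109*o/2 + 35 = (o - 7)*(o - 2)*(o + 1/2)*(o + 5)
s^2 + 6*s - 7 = (s - 1)*(s + 7)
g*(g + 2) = g^2 + 2*g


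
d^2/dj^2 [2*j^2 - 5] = 4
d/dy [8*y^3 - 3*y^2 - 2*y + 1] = 24*y^2 - 6*y - 2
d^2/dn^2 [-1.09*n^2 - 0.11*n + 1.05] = -2.18000000000000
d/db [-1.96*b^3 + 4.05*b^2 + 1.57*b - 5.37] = -5.88*b^2 + 8.1*b + 1.57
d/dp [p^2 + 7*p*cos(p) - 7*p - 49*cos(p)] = -7*p*sin(p) + 2*p + 49*sin(p) + 7*cos(p) - 7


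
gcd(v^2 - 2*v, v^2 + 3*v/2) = v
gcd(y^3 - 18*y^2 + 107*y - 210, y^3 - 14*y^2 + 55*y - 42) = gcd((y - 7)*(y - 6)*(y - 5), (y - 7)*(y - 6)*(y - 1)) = y^2 - 13*y + 42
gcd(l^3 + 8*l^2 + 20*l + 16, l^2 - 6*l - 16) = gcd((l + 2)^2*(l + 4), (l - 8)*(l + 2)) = l + 2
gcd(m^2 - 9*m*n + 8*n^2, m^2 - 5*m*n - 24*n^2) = m - 8*n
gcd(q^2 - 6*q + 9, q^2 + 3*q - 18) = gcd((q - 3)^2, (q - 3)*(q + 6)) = q - 3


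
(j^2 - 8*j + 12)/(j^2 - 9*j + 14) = (j - 6)/(j - 7)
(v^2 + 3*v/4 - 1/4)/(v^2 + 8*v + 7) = (v - 1/4)/(v + 7)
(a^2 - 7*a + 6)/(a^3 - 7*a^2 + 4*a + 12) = (a - 1)/(a^2 - a - 2)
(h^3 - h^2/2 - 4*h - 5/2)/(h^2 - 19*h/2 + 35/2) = (h^2 + 2*h + 1)/(h - 7)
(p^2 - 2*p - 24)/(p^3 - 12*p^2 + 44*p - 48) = (p + 4)/(p^2 - 6*p + 8)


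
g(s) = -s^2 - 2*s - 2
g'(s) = -2*s - 2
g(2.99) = -16.92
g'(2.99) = -7.98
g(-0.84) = -1.03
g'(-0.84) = -0.32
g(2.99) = -16.92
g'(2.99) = -7.98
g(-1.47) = -1.22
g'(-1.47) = 0.94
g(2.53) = -13.46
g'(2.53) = -7.06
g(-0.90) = -1.01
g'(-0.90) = -0.20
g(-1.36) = -1.13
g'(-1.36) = 0.72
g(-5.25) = -19.06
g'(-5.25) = 8.50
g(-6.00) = -26.00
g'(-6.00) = 10.00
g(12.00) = -170.00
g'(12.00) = -26.00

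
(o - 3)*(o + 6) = o^2 + 3*o - 18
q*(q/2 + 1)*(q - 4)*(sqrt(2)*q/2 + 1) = sqrt(2)*q^4/4 - sqrt(2)*q^3/2 + q^3/2 - 2*sqrt(2)*q^2 - q^2 - 4*q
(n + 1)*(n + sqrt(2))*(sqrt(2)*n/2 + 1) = sqrt(2)*n^3/2 + sqrt(2)*n^2/2 + 2*n^2 + sqrt(2)*n + 2*n + sqrt(2)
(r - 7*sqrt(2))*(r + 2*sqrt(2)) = r^2 - 5*sqrt(2)*r - 28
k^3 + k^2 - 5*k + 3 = (k - 1)^2*(k + 3)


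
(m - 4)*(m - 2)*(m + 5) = m^3 - m^2 - 22*m + 40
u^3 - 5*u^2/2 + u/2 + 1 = (u - 2)*(u - 1)*(u + 1/2)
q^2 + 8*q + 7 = (q + 1)*(q + 7)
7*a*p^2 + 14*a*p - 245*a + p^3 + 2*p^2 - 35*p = (7*a + p)*(p - 5)*(p + 7)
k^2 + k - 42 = (k - 6)*(k + 7)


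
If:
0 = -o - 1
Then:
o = -1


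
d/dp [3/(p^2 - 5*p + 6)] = 3*(5 - 2*p)/(p^2 - 5*p + 6)^2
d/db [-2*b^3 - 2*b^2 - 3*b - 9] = -6*b^2 - 4*b - 3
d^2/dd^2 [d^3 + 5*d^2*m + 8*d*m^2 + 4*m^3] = 6*d + 10*m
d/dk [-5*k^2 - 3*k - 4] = -10*k - 3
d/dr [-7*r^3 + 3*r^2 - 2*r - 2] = -21*r^2 + 6*r - 2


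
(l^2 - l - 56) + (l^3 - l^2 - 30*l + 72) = l^3 - 31*l + 16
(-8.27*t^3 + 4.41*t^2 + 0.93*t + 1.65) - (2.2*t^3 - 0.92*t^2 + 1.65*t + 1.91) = -10.47*t^3 + 5.33*t^2 - 0.72*t - 0.26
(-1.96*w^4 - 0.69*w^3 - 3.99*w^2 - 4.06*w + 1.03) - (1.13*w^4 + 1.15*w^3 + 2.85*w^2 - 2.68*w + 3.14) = -3.09*w^4 - 1.84*w^3 - 6.84*w^2 - 1.38*w - 2.11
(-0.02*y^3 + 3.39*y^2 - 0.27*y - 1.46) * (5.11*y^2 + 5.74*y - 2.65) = -0.1022*y^5 + 17.2081*y^4 + 18.1319*y^3 - 17.9939*y^2 - 7.6649*y + 3.869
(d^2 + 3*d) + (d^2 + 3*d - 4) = 2*d^2 + 6*d - 4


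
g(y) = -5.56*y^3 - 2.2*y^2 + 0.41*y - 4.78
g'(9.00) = -1390.27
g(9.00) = -4232.53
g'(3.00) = -162.91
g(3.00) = -173.47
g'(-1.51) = -30.98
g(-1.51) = 8.73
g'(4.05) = -291.00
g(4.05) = -408.56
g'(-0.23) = 0.54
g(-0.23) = -4.92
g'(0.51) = -6.17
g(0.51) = -5.88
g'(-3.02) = -138.43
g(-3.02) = 127.06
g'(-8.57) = -1186.94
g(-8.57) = 3329.72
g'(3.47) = -215.70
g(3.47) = -262.15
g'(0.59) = -7.99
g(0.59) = -6.45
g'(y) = -16.68*y^2 - 4.4*y + 0.41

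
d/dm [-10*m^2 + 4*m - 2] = 4 - 20*m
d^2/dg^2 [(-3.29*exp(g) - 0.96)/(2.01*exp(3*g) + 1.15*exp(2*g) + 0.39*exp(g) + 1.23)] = (-53.167716*exp(6*g) - 57.720969*exp(5*g) - 18.444341*exp(4*g) + 100.632348*exp(3*g) + 47.991222*exp(2*g) + 6.863877*exp(g) - 4.516929)*exp(g)/(8.120601*exp(9*g) + 13.938345*exp(8*g) + 12.701592*exp(7*g) + 21.837754*exp(6*g) + 19.523358*exp(5*g) + 11.189952*exp(4*g) + 12.492036*exp(3*g) + 5.780754*exp(2*g) + 1.770093*exp(g) + 1.860867)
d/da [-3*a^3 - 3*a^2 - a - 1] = -9*a^2 - 6*a - 1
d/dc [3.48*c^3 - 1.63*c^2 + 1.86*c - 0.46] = 10.44*c^2 - 3.26*c + 1.86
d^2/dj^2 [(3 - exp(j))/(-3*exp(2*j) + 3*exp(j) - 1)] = (9*exp(4*j) - 99*exp(3*j) + 63*exp(2*j) + 12*exp(j) - 8)*exp(j)/(27*exp(6*j) - 81*exp(5*j) + 108*exp(4*j) - 81*exp(3*j) + 36*exp(2*j) - 9*exp(j) + 1)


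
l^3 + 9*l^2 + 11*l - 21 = (l - 1)*(l + 3)*(l + 7)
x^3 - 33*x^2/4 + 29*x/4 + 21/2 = (x - 7)*(x - 2)*(x + 3/4)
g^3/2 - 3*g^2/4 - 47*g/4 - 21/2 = (g/2 + 1/2)*(g - 6)*(g + 7/2)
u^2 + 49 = (u - 7*I)*(u + 7*I)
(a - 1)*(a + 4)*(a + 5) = a^3 + 8*a^2 + 11*a - 20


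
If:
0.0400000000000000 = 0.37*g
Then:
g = 0.11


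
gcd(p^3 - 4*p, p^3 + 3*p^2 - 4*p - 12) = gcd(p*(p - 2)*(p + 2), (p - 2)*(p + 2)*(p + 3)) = p^2 - 4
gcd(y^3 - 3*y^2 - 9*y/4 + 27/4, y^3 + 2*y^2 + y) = 1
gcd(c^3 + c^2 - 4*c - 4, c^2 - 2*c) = c - 2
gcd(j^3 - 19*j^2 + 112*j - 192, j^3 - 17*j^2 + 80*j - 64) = j^2 - 16*j + 64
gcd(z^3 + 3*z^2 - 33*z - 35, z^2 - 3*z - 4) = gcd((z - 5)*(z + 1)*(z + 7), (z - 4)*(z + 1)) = z + 1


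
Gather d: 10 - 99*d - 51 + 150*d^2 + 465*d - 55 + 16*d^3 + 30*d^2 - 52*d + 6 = 16*d^3 + 180*d^2 + 314*d - 90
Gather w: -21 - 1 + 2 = -20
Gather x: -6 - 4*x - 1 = -4*x - 7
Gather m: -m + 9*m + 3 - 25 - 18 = 8*m - 40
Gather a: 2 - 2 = 0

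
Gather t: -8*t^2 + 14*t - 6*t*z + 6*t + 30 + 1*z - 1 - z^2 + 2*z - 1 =-8*t^2 + t*(20 - 6*z) - z^2 + 3*z + 28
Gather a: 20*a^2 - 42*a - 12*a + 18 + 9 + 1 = 20*a^2 - 54*a + 28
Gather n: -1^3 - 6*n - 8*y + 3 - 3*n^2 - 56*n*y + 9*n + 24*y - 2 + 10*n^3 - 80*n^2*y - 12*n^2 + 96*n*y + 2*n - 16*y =10*n^3 + n^2*(-80*y - 15) + n*(40*y + 5)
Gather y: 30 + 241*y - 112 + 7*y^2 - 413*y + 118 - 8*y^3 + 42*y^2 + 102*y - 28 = -8*y^3 + 49*y^2 - 70*y + 8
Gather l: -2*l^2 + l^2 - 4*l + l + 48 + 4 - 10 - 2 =-l^2 - 3*l + 40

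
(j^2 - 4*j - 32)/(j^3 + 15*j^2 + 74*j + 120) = (j - 8)/(j^2 + 11*j + 30)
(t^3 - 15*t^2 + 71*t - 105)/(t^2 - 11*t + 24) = (t^2 - 12*t + 35)/(t - 8)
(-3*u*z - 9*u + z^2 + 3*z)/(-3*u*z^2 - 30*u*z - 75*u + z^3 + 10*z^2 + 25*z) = (z + 3)/(z^2 + 10*z + 25)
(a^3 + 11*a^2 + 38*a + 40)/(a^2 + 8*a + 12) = (a^2 + 9*a + 20)/(a + 6)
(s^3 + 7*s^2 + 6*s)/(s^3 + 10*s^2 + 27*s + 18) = s/(s + 3)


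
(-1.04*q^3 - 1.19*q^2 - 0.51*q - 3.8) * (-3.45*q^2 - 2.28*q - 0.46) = 3.588*q^5 + 6.4767*q^4 + 4.9511*q^3 + 14.8202*q^2 + 8.8986*q + 1.748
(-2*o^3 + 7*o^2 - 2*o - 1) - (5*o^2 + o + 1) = -2*o^3 + 2*o^2 - 3*o - 2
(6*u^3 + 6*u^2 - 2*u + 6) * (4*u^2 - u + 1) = 24*u^5 + 18*u^4 - 8*u^3 + 32*u^2 - 8*u + 6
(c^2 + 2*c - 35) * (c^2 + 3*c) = c^4 + 5*c^3 - 29*c^2 - 105*c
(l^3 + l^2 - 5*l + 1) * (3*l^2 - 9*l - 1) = 3*l^5 - 6*l^4 - 25*l^3 + 47*l^2 - 4*l - 1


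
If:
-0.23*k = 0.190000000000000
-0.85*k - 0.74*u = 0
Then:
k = -0.83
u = 0.95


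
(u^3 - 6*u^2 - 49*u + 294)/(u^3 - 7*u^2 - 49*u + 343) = (u - 6)/(u - 7)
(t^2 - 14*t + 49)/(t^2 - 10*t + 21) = (t - 7)/(t - 3)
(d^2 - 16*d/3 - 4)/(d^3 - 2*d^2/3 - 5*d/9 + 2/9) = 3*(d - 6)/(3*d^2 - 4*d + 1)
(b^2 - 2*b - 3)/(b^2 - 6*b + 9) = (b + 1)/(b - 3)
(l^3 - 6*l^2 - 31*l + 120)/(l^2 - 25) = (l^2 - 11*l + 24)/(l - 5)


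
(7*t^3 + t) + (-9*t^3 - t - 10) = -2*t^3 - 10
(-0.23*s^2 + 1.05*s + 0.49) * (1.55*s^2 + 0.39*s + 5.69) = -0.3565*s^4 + 1.5378*s^3 - 0.1397*s^2 + 6.1656*s + 2.7881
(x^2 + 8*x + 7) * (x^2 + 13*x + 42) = x^4 + 21*x^3 + 153*x^2 + 427*x + 294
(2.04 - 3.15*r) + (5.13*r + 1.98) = 1.98*r + 4.02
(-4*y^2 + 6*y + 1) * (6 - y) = 4*y^3 - 30*y^2 + 35*y + 6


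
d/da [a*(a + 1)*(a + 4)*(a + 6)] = 4*a^3 + 33*a^2 + 68*a + 24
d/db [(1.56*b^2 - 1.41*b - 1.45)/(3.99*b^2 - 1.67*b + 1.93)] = (3.0207*b^2 + 17.5926*b - 5.1428)/(15.9201*b^4 - 13.3266*b^3 + 18.1903*b^2 - 6.4462*b + 3.7249)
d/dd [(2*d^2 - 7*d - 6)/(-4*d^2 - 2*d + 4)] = 2*(-4*d^2 - 4*d - 5)/(4*d^4 + 4*d^3 - 7*d^2 - 4*d + 4)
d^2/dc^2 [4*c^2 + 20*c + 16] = 8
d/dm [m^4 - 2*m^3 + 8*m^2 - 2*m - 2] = 4*m^3 - 6*m^2 + 16*m - 2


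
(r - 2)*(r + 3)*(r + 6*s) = r^3 + 6*r^2*s + r^2 + 6*r*s - 6*r - 36*s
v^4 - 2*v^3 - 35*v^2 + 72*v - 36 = (v - 6)*(v - 1)^2*(v + 6)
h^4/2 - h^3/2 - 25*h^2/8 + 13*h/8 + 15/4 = (h/2 + 1)*(h - 5/2)*(h - 3/2)*(h + 1)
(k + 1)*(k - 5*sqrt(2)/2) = k^2 - 5*sqrt(2)*k/2 + k - 5*sqrt(2)/2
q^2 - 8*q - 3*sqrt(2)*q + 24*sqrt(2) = (q - 8)*(q - 3*sqrt(2))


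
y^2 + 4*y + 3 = (y + 1)*(y + 3)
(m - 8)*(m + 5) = m^2 - 3*m - 40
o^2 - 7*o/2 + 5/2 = (o - 5/2)*(o - 1)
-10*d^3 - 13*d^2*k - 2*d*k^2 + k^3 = (-5*d + k)*(d + k)*(2*d + k)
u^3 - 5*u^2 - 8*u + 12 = (u - 6)*(u - 1)*(u + 2)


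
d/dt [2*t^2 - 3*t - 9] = 4*t - 3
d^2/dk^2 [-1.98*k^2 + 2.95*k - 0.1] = -3.96000000000000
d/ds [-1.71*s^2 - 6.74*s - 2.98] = -3.42*s - 6.74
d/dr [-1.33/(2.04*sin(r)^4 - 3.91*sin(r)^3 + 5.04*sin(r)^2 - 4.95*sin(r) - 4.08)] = (10.8528*sin(r)^3 - 15.6009*sin(r)^2 + 13.4064*sin(r) - 6.5835)*cos(r)/(-2.04*sin(r)^4 + 3.91*sin(r)^3 - 5.04*sin(r)^2 + 4.95*sin(r) + 4.08)^2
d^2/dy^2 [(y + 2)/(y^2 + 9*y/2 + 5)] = 16/(8*y^3 + 60*y^2 + 150*y + 125)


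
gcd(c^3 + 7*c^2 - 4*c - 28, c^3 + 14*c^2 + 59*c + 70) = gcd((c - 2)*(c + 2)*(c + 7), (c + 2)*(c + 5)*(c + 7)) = c^2 + 9*c + 14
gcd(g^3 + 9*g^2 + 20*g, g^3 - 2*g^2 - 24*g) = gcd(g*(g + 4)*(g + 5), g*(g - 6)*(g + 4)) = g^2 + 4*g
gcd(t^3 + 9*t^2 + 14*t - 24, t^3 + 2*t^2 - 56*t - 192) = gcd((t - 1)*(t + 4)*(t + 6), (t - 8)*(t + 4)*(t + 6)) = t^2 + 10*t + 24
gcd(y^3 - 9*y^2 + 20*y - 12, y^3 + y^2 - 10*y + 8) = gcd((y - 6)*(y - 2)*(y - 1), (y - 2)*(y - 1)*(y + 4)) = y^2 - 3*y + 2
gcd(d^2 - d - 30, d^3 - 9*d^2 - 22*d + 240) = d^2 - d - 30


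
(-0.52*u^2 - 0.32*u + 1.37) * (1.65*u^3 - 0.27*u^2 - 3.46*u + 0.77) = -0.858*u^5 - 0.3876*u^4 + 4.1461*u^3 + 0.3369*u^2 - 4.9866*u + 1.0549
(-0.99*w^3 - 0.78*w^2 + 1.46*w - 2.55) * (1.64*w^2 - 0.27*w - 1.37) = -1.6236*w^5 - 1.0119*w^4 + 3.9613*w^3 - 3.5076*w^2 - 1.3117*w + 3.4935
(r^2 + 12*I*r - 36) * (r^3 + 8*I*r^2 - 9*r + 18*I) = r^5 + 20*I*r^4 - 141*r^3 - 378*I*r^2 + 108*r - 648*I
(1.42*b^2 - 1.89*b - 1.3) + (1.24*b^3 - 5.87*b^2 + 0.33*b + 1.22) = 1.24*b^3 - 4.45*b^2 - 1.56*b - 0.0800000000000001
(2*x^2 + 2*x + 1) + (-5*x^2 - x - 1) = -3*x^2 + x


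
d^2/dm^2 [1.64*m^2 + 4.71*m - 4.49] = 3.28000000000000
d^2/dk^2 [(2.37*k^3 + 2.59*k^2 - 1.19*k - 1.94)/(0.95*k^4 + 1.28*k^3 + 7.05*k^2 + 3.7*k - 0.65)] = (4.27785*k^9 + 14.02485*k^8 - 89.2295100000001*k^7 - 243.777238*k^6 - 271.758246*k^5 - 322.904472*k^4 - 447.43846*k^3 - 622.90755*k^2 - 340.02498*k - 74.43265)/(0.857375*k^12 + 3.4656*k^11 + 23.757315*k^10 + 63.551702*k^9 + 201.53961*k^8 + 352.98594*k^7 + 560.436795*k^6 + 555.36525*k^5 + 175.35735*k^4 - 49.4561*k^3 - 17.759625*k^2 + 4.68975*k - 0.274625)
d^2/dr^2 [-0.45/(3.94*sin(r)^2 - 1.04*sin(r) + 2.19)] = (27.94248*sin(r)^4 - 5.53176*sin(r)^3 - 56.95848*sin(r)^2 + 12.08844*sin(r) + 6.7923)/(3.94*sin(r)^2 - 1.04*sin(r) + 2.19)^3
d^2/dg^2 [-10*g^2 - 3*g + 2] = -20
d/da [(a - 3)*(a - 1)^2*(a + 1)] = 4*a^3 - 12*a^2 + 4*a + 4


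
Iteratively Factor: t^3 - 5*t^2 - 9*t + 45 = (t + 3)*(t^2 - 8*t + 15) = (t - 3)*(t + 3)*(t - 5)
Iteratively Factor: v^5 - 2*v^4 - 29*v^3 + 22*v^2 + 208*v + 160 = (v - 5)*(v^4 + 3*v^3 - 14*v^2 - 48*v - 32) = (v - 5)*(v - 4)*(v^3 + 7*v^2 + 14*v + 8) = (v - 5)*(v - 4)*(v + 2)*(v^2 + 5*v + 4) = (v - 5)*(v - 4)*(v + 1)*(v + 2)*(v + 4)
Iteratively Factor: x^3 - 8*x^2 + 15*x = (x - 5)*(x^2 - 3*x) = (x - 5)*(x - 3)*(x)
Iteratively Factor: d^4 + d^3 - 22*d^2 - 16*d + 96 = (d + 3)*(d^3 - 2*d^2 - 16*d + 32) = (d + 3)*(d + 4)*(d^2 - 6*d + 8) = (d - 2)*(d + 3)*(d + 4)*(d - 4)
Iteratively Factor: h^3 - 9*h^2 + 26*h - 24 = (h - 2)*(h^2 - 7*h + 12) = (h - 4)*(h - 2)*(h - 3)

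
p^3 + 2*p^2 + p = p*(p + 1)^2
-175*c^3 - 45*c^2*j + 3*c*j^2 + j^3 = (-7*c + j)*(5*c + j)^2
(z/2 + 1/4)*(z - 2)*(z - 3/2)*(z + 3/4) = z^4/2 - 9*z^3/8 - z^2/2 + 39*z/32 + 9/16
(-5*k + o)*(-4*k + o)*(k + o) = 20*k^3 + 11*k^2*o - 8*k*o^2 + o^3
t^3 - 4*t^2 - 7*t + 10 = (t - 5)*(t - 1)*(t + 2)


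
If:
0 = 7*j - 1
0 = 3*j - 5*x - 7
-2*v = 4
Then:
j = 1/7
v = -2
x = -46/35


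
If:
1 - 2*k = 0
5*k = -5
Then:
No Solution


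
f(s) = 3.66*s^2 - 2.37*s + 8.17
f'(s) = 7.32*s - 2.37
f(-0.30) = 9.21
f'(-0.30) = -4.57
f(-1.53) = 20.36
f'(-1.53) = -13.57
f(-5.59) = 135.79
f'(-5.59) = -43.29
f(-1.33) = 17.80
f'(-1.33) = -12.11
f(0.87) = 8.88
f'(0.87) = 4.00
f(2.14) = 19.86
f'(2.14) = 13.29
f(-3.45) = 59.91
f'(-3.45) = -27.62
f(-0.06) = 8.33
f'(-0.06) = -2.81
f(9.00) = 283.30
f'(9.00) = 63.51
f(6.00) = 125.71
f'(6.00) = 41.55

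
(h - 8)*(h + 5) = h^2 - 3*h - 40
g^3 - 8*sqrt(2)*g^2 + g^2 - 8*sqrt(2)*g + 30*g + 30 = (g + 1)*(g - 5*sqrt(2))*(g - 3*sqrt(2))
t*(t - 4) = t^2 - 4*t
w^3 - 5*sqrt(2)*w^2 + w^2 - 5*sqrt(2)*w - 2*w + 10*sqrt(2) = (w - 1)*(w + 2)*(w - 5*sqrt(2))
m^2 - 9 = (m - 3)*(m + 3)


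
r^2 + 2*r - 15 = (r - 3)*(r + 5)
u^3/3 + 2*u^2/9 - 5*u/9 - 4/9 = (u/3 + 1/3)*(u - 4/3)*(u + 1)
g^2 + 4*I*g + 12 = (g - 2*I)*(g + 6*I)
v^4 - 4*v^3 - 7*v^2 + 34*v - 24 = (v - 4)*(v - 2)*(v - 1)*(v + 3)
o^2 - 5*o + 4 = (o - 4)*(o - 1)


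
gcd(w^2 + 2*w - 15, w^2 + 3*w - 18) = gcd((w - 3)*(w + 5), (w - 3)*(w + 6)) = w - 3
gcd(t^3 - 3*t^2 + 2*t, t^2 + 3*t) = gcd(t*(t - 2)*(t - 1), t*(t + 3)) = t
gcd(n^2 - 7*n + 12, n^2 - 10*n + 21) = n - 3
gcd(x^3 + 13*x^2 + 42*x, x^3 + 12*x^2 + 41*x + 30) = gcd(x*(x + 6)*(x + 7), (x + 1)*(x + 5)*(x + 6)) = x + 6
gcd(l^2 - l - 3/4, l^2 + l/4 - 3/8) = 1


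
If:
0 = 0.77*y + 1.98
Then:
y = -2.57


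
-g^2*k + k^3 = k*(-g + k)*(g + k)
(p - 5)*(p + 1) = p^2 - 4*p - 5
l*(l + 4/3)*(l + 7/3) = l^3 + 11*l^2/3 + 28*l/9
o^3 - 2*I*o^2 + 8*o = o*(o - 4*I)*(o + 2*I)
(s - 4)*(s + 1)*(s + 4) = s^3 + s^2 - 16*s - 16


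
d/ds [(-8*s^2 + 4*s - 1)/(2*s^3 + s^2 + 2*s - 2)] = 2*(8*s^4 - 8*s^3 - 7*s^2 + 17*s - 3)/(4*s^6 + 4*s^5 + 9*s^4 - 4*s^3 - 8*s + 4)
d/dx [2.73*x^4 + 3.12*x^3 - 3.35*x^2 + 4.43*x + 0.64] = 10.92*x^3 + 9.36*x^2 - 6.7*x + 4.43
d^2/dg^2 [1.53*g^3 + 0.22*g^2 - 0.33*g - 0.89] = 9.18*g + 0.44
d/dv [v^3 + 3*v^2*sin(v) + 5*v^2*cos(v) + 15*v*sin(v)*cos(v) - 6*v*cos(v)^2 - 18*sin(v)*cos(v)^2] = -5*v^2*sin(v) + 3*v^2*cos(v) + 3*v^2 + 6*v*sin(v) + 6*v*sin(2*v) + 10*v*cos(v) + 15*v*cos(2*v) + 15*sin(2*v)/2 - 9*cos(v)/2 - 3*cos(2*v) - 27*cos(3*v)/2 - 3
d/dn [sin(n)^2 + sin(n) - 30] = sin(2*n) + cos(n)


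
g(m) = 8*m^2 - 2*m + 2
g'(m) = 16*m - 2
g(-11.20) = 1027.92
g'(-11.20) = -181.20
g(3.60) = 98.48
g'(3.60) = 55.60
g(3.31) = 83.03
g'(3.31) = 50.96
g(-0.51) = 5.10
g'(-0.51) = -10.16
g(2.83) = 60.41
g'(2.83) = 43.28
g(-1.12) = 14.28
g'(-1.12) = -19.92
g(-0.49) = 4.90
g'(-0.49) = -9.84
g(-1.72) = 29.11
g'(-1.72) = -29.52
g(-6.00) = 302.00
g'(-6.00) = -98.00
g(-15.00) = 1832.00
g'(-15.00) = -242.00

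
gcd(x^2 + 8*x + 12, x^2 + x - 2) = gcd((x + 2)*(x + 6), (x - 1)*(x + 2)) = x + 2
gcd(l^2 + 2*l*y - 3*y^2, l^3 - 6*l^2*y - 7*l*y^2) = 1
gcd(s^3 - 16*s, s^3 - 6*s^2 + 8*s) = s^2 - 4*s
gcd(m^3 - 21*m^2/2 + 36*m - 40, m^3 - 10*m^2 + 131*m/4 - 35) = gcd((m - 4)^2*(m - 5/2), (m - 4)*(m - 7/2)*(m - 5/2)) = m^2 - 13*m/2 + 10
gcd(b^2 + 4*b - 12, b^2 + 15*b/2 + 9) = b + 6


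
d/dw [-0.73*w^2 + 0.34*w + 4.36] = 0.34 - 1.46*w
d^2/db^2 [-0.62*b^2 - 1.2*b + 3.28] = -1.24000000000000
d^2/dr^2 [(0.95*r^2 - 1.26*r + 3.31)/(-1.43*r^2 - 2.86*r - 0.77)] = (12.923768*r^3 - 34.335444*r^2 - 89.547744*r - 53.535724)/(2.924207*r^6 + 17.545242*r^5 + 39.814203*r^4 + 42.288532*r^3 + 21.438417*r^2 + 5.087082*r + 0.456533)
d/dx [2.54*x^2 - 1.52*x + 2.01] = 5.08*x - 1.52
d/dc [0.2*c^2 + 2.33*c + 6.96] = 0.4*c + 2.33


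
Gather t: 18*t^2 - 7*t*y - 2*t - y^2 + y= 18*t^2 + t*(-7*y - 2) - y^2 + y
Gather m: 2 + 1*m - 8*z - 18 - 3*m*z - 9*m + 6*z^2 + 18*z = m*(-3*z - 8) + 6*z^2 + 10*z - 16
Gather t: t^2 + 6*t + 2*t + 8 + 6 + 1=t^2 + 8*t + 15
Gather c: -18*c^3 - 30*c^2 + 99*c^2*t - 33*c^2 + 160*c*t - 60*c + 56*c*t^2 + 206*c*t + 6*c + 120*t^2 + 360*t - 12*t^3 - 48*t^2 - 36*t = -18*c^3 + c^2*(99*t - 63) + c*(56*t^2 + 366*t - 54) - 12*t^3 + 72*t^2 + 324*t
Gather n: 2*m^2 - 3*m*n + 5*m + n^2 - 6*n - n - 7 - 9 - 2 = 2*m^2 + 5*m + n^2 + n*(-3*m - 7) - 18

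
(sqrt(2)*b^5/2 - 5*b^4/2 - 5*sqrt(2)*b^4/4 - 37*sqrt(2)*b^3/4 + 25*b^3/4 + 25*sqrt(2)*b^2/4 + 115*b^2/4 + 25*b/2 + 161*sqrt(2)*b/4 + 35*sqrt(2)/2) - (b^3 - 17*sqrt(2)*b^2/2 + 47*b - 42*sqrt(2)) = sqrt(2)*b^5/2 - 5*b^4/2 - 5*sqrt(2)*b^4/4 - 37*sqrt(2)*b^3/4 + 21*b^3/4 + 59*sqrt(2)*b^2/4 + 115*b^2/4 - 69*b/2 + 161*sqrt(2)*b/4 + 119*sqrt(2)/2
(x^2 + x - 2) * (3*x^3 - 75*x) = 3*x^5 + 3*x^4 - 81*x^3 - 75*x^2 + 150*x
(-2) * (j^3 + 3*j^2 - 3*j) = -2*j^3 - 6*j^2 + 6*j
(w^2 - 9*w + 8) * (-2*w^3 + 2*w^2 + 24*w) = -2*w^5 + 20*w^4 - 10*w^3 - 200*w^2 + 192*w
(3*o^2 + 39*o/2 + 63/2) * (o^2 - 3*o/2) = 3*o^4 + 15*o^3 + 9*o^2/4 - 189*o/4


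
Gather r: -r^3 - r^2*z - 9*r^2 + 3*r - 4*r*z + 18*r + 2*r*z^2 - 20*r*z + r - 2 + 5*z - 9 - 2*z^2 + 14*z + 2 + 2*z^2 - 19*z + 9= -r^3 + r^2*(-z - 9) + r*(2*z^2 - 24*z + 22)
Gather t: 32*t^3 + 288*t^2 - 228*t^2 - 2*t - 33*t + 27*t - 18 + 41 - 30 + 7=32*t^3 + 60*t^2 - 8*t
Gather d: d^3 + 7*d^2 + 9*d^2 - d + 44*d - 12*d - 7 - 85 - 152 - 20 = d^3 + 16*d^2 + 31*d - 264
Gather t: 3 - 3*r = 3 - 3*r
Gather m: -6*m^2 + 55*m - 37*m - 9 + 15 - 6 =-6*m^2 + 18*m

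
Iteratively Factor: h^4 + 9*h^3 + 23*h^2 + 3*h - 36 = (h - 1)*(h^3 + 10*h^2 + 33*h + 36) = (h - 1)*(h + 4)*(h^2 + 6*h + 9) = (h - 1)*(h + 3)*(h + 4)*(h + 3)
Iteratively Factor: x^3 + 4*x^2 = (x + 4)*(x^2) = x*(x + 4)*(x)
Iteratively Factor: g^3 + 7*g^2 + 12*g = (g)*(g^2 + 7*g + 12) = g*(g + 4)*(g + 3)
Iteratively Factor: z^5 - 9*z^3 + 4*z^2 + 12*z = (z - 2)*(z^4 + 2*z^3 - 5*z^2 - 6*z) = (z - 2)*(z + 3)*(z^3 - z^2 - 2*z) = z*(z - 2)*(z + 3)*(z^2 - z - 2) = z*(z - 2)^2*(z + 3)*(z + 1)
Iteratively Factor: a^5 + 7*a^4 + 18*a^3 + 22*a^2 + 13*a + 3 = (a + 3)*(a^4 + 4*a^3 + 6*a^2 + 4*a + 1) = (a + 1)*(a + 3)*(a^3 + 3*a^2 + 3*a + 1) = (a + 1)^2*(a + 3)*(a^2 + 2*a + 1) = (a + 1)^3*(a + 3)*(a + 1)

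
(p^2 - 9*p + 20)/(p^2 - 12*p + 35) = (p - 4)/(p - 7)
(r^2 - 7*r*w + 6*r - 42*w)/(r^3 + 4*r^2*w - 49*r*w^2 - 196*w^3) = (r + 6)/(r^2 + 11*r*w + 28*w^2)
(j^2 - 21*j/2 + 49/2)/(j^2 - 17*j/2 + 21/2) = (2*j - 7)/(2*j - 3)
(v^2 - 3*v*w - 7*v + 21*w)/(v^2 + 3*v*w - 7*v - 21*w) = (v - 3*w)/(v + 3*w)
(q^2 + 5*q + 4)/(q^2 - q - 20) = (q + 1)/(q - 5)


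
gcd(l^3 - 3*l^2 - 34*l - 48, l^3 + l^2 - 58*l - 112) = l^2 - 6*l - 16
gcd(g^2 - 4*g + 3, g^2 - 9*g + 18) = g - 3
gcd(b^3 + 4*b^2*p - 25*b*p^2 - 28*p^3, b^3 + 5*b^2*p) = 1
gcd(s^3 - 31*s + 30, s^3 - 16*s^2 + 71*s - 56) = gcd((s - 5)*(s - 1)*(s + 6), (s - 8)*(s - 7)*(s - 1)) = s - 1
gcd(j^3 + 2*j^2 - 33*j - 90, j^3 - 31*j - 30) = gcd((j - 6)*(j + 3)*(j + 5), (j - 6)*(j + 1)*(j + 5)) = j^2 - j - 30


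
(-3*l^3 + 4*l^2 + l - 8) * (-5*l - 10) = 15*l^4 + 10*l^3 - 45*l^2 + 30*l + 80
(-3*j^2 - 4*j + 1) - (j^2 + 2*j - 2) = -4*j^2 - 6*j + 3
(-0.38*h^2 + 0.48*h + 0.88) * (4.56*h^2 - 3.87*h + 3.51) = -1.7328*h^4 + 3.6594*h^3 + 0.821399999999999*h^2 - 1.7208*h + 3.0888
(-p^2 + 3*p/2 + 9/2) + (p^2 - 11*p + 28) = 65/2 - 19*p/2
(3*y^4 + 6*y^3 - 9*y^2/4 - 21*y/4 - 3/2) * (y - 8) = 3*y^5 - 18*y^4 - 201*y^3/4 + 51*y^2/4 + 81*y/2 + 12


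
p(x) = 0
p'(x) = 0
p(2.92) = 0.00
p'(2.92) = 0.00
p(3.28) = 0.00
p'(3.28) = 0.00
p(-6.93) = 0.00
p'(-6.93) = 0.00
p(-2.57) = 0.00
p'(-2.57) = 0.00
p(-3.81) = 0.00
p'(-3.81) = 0.00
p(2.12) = 0.00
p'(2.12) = 0.00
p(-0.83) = 0.00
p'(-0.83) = 0.00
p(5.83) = 0.00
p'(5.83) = 0.00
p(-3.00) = 0.00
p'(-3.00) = 0.00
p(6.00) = 0.00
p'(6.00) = 0.00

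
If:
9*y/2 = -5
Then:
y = -10/9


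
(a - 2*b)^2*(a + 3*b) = a^3 - a^2*b - 8*a*b^2 + 12*b^3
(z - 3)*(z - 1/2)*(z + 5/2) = z^3 - z^2 - 29*z/4 + 15/4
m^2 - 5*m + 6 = (m - 3)*(m - 2)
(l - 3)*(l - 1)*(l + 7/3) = l^3 - 5*l^2/3 - 19*l/3 + 7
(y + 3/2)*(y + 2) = y^2 + 7*y/2 + 3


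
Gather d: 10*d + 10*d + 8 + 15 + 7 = 20*d + 30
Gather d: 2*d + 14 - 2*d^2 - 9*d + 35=-2*d^2 - 7*d + 49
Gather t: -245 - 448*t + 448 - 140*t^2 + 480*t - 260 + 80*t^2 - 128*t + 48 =-60*t^2 - 96*t - 9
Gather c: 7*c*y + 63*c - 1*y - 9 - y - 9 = c*(7*y + 63) - 2*y - 18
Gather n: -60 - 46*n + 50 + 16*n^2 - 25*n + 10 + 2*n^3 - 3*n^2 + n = 2*n^3 + 13*n^2 - 70*n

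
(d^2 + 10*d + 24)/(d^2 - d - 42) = (d + 4)/(d - 7)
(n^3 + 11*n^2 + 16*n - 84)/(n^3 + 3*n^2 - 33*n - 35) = (n^2 + 4*n - 12)/(n^2 - 4*n - 5)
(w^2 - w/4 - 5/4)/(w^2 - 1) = (w - 5/4)/(w - 1)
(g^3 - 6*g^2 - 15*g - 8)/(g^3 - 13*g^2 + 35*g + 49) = (g^2 - 7*g - 8)/(g^2 - 14*g + 49)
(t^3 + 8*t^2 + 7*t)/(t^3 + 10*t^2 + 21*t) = (t + 1)/(t + 3)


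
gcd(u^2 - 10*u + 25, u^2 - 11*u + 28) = 1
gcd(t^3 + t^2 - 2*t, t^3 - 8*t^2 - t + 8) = t - 1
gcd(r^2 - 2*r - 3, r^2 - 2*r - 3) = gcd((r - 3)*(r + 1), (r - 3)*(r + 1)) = r^2 - 2*r - 3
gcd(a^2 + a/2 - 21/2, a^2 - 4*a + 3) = a - 3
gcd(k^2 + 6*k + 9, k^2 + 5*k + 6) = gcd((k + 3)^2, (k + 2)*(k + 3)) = k + 3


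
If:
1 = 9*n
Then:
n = 1/9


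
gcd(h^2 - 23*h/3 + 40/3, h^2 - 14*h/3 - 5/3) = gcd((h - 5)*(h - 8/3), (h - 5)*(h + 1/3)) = h - 5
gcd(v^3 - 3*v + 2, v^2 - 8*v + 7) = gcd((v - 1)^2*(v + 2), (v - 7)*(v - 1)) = v - 1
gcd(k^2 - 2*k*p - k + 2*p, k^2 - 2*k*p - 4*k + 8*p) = -k + 2*p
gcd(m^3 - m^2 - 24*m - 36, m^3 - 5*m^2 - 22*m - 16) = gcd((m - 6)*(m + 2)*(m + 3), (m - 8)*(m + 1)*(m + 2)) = m + 2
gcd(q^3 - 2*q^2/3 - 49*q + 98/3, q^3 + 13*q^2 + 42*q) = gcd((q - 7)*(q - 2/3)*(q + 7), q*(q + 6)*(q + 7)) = q + 7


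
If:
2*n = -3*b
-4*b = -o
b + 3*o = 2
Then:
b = 2/13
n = -3/13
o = 8/13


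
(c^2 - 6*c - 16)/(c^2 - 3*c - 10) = (c - 8)/(c - 5)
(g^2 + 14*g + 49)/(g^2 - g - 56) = (g + 7)/(g - 8)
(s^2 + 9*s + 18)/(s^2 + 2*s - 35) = (s^2 + 9*s + 18)/(s^2 + 2*s - 35)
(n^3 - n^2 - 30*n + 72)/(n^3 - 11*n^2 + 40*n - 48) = (n + 6)/(n - 4)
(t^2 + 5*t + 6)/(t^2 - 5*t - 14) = (t + 3)/(t - 7)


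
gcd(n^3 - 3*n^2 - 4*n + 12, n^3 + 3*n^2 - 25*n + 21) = n - 3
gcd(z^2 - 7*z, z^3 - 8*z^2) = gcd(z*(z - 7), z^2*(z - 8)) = z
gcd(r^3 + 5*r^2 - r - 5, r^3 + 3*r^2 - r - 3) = r^2 - 1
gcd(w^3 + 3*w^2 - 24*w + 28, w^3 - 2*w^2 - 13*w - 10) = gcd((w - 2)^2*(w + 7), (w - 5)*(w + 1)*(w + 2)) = 1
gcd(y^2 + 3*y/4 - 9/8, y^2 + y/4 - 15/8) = y + 3/2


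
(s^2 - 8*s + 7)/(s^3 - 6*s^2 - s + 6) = (s - 7)/(s^2 - 5*s - 6)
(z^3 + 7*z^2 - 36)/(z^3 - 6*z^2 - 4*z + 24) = (z^2 + 9*z + 18)/(z^2 - 4*z - 12)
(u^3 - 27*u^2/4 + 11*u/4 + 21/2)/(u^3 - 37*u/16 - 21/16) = 4*(u - 6)/(4*u + 3)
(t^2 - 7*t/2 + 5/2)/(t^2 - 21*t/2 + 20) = (t - 1)/(t - 8)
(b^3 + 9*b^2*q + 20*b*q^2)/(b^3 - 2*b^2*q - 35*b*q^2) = (-b - 4*q)/(-b + 7*q)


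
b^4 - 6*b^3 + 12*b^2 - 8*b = b*(b - 2)^3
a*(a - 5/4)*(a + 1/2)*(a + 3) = a^4 + 9*a^3/4 - 23*a^2/8 - 15*a/8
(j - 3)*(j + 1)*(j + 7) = j^3 + 5*j^2 - 17*j - 21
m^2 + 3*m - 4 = (m - 1)*(m + 4)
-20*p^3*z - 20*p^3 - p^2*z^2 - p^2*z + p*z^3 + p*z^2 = (-5*p + z)*(4*p + z)*(p*z + p)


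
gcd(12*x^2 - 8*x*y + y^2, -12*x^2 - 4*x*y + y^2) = 6*x - y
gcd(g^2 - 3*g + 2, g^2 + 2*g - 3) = g - 1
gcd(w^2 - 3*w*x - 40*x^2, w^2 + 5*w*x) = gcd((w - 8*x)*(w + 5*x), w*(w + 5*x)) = w + 5*x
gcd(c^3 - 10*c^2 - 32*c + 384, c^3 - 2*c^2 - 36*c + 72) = c + 6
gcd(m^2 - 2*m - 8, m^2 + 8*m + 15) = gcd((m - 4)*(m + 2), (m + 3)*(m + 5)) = 1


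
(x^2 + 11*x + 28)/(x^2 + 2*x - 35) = (x + 4)/(x - 5)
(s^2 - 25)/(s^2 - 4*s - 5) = (s + 5)/(s + 1)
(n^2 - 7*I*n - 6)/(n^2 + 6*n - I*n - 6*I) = (n - 6*I)/(n + 6)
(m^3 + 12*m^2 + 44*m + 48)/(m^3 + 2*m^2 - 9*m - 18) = (m^2 + 10*m + 24)/(m^2 - 9)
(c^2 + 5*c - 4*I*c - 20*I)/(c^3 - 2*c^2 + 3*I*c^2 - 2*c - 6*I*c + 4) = (c^2 + c*(5 - 4*I) - 20*I)/(c^3 + c^2*(-2 + 3*I) + c*(-2 - 6*I) + 4)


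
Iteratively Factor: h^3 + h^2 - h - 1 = (h + 1)*(h^2 - 1) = (h - 1)*(h + 1)*(h + 1)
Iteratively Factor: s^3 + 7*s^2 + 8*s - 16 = (s + 4)*(s^2 + 3*s - 4) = (s + 4)^2*(s - 1)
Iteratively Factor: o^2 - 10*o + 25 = (o - 5)*(o - 5)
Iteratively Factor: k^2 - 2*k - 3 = (k + 1)*(k - 3)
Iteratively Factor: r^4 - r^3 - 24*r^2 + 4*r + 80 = (r + 2)*(r^3 - 3*r^2 - 18*r + 40) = (r - 2)*(r + 2)*(r^2 - r - 20) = (r - 2)*(r + 2)*(r + 4)*(r - 5)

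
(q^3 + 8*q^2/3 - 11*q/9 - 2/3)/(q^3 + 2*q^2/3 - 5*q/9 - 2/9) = (q + 3)/(q + 1)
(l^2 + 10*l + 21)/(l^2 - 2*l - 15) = (l + 7)/(l - 5)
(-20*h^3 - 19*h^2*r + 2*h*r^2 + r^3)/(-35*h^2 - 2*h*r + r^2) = (-4*h^2 - 3*h*r + r^2)/(-7*h + r)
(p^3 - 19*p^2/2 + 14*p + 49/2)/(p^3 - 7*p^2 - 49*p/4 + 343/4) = 2*(p + 1)/(2*p + 7)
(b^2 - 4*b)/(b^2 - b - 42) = b*(4 - b)/(-b^2 + b + 42)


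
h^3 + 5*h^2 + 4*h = h*(h + 1)*(h + 4)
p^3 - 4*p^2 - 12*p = p*(p - 6)*(p + 2)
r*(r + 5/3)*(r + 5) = r^3 + 20*r^2/3 + 25*r/3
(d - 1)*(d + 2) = d^2 + d - 2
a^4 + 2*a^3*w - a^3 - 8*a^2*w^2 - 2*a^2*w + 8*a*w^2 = a*(a - 1)*(a - 2*w)*(a + 4*w)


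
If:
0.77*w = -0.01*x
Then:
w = -0.012987012987013*x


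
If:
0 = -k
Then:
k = 0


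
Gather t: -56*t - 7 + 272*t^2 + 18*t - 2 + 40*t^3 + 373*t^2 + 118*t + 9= 40*t^3 + 645*t^2 + 80*t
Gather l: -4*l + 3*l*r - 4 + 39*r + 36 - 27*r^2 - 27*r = l*(3*r - 4) - 27*r^2 + 12*r + 32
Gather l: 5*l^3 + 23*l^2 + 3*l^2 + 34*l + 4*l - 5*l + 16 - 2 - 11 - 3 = 5*l^3 + 26*l^2 + 33*l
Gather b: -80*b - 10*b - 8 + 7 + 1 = -90*b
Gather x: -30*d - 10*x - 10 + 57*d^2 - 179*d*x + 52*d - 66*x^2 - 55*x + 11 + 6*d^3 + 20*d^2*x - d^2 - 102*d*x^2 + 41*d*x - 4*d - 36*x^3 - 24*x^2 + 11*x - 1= 6*d^3 + 56*d^2 + 18*d - 36*x^3 + x^2*(-102*d - 90) + x*(20*d^2 - 138*d - 54)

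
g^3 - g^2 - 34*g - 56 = (g - 7)*(g + 2)*(g + 4)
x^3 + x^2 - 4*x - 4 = (x - 2)*(x + 1)*(x + 2)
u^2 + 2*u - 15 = (u - 3)*(u + 5)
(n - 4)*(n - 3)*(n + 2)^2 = n^4 - 3*n^3 - 12*n^2 + 20*n + 48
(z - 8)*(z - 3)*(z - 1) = z^3 - 12*z^2 + 35*z - 24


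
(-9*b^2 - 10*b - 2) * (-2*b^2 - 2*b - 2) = 18*b^4 + 38*b^3 + 42*b^2 + 24*b + 4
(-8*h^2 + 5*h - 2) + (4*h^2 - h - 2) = -4*h^2 + 4*h - 4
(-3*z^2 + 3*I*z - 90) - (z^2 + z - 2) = -4*z^2 - z + 3*I*z - 88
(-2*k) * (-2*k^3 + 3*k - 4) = 4*k^4 - 6*k^2 + 8*k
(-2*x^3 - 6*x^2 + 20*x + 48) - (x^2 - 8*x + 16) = -2*x^3 - 7*x^2 + 28*x + 32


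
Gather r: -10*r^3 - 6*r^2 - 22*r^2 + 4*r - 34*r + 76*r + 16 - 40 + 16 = -10*r^3 - 28*r^2 + 46*r - 8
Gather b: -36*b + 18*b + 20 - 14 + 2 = 8 - 18*b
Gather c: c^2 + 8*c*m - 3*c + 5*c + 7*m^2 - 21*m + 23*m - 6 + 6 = c^2 + c*(8*m + 2) + 7*m^2 + 2*m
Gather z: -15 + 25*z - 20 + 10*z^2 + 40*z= 10*z^2 + 65*z - 35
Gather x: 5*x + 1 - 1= 5*x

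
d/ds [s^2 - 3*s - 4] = 2*s - 3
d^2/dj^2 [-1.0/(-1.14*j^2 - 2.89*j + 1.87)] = (-2.5992*j^2 - 6.5892*j + 1.0*(2.28*j + 2.89)*(4.56*j + 5.78) + 4.2636)/(1.14*j^2 + 2.89*j - 1.87)^3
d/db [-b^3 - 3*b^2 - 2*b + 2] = -3*b^2 - 6*b - 2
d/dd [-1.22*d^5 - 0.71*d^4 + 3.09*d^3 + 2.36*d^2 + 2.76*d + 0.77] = -6.1*d^4 - 2.84*d^3 + 9.27*d^2 + 4.72*d + 2.76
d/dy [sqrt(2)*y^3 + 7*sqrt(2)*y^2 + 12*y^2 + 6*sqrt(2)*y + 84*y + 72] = 3*sqrt(2)*y^2 + 14*sqrt(2)*y + 24*y + 6*sqrt(2) + 84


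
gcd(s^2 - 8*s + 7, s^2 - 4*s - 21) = s - 7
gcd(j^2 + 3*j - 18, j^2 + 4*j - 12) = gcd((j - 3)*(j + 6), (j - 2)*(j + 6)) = j + 6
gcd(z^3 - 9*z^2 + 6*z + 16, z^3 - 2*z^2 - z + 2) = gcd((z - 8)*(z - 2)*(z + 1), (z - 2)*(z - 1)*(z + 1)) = z^2 - z - 2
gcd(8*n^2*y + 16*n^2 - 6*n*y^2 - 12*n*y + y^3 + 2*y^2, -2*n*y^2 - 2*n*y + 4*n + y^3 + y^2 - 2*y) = -2*n*y - 4*n + y^2 + 2*y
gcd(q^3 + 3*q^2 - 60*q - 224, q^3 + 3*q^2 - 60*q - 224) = q^3 + 3*q^2 - 60*q - 224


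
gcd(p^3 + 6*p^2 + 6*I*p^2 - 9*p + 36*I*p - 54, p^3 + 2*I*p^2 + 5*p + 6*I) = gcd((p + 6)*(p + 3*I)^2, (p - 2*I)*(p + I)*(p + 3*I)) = p + 3*I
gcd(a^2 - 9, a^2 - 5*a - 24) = a + 3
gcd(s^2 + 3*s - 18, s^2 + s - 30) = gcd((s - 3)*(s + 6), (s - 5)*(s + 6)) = s + 6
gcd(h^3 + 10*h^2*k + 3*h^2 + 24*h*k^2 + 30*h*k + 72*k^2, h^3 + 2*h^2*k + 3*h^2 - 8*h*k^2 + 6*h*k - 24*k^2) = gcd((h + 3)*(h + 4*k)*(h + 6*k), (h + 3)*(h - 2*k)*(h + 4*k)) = h^2 + 4*h*k + 3*h + 12*k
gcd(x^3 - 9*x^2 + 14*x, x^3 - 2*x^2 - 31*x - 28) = x - 7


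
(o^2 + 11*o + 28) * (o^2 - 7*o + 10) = o^4 + 4*o^3 - 39*o^2 - 86*o + 280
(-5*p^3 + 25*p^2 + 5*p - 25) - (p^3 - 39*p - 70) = -6*p^3 + 25*p^2 + 44*p + 45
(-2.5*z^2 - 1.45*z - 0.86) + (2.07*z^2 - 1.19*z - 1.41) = -0.43*z^2 - 2.64*z - 2.27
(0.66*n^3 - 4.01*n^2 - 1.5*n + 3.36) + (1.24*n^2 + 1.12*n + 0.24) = 0.66*n^3 - 2.77*n^2 - 0.38*n + 3.6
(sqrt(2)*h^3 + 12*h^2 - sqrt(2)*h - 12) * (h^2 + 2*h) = sqrt(2)*h^5 + 2*sqrt(2)*h^4 + 12*h^4 - sqrt(2)*h^3 + 24*h^3 - 12*h^2 - 2*sqrt(2)*h^2 - 24*h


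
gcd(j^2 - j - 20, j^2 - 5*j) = j - 5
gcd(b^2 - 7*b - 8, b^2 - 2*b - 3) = b + 1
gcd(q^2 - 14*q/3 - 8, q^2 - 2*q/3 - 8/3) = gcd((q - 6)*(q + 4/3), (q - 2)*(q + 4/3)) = q + 4/3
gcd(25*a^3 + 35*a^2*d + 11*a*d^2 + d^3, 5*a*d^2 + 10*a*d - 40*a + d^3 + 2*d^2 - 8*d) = 5*a + d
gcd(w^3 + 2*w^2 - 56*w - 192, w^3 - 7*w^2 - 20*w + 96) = w^2 - 4*w - 32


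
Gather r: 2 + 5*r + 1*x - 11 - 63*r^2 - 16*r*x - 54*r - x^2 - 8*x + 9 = -63*r^2 + r*(-16*x - 49) - x^2 - 7*x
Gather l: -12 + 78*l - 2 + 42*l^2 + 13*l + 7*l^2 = 49*l^2 + 91*l - 14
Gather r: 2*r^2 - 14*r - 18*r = 2*r^2 - 32*r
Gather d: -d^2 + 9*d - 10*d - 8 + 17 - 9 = -d^2 - d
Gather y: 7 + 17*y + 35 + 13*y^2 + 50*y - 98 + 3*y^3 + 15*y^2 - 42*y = 3*y^3 + 28*y^2 + 25*y - 56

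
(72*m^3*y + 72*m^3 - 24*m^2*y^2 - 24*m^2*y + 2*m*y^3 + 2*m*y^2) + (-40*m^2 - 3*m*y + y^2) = 72*m^3*y + 72*m^3 - 24*m^2*y^2 - 24*m^2*y - 40*m^2 + 2*m*y^3 + 2*m*y^2 - 3*m*y + y^2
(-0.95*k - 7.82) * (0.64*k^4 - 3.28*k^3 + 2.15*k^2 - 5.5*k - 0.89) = -0.608*k^5 - 1.8888*k^4 + 23.6071*k^3 - 11.588*k^2 + 43.8555*k + 6.9598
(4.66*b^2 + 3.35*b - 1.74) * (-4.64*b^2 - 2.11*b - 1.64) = -21.6224*b^4 - 25.3766*b^3 - 6.6373*b^2 - 1.8226*b + 2.8536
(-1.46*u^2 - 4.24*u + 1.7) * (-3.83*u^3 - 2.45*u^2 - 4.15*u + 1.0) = 5.5918*u^5 + 19.8162*u^4 + 9.936*u^3 + 11.971*u^2 - 11.295*u + 1.7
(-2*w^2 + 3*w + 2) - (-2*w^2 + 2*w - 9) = w + 11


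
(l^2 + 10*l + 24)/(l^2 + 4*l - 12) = (l + 4)/(l - 2)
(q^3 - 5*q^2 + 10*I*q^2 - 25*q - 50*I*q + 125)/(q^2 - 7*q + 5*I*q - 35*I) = (q^2 + 5*q*(-1 + I) - 25*I)/(q - 7)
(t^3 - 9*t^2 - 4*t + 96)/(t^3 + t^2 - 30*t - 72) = (t^2 - 12*t + 32)/(t^2 - 2*t - 24)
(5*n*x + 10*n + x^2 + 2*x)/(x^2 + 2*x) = (5*n + x)/x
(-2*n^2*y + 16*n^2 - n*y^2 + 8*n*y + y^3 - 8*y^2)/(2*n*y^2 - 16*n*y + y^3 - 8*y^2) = (-2*n^2 - n*y + y^2)/(y*(2*n + y))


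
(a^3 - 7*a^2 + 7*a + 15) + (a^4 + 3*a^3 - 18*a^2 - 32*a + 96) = a^4 + 4*a^3 - 25*a^2 - 25*a + 111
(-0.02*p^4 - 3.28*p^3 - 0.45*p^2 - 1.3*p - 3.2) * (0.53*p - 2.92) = -0.0106*p^5 - 1.68*p^4 + 9.3391*p^3 + 0.625*p^2 + 2.1*p + 9.344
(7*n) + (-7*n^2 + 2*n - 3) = -7*n^2 + 9*n - 3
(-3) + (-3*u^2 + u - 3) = -3*u^2 + u - 6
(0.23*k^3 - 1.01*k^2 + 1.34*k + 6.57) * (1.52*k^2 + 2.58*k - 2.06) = 0.3496*k^5 - 0.9418*k^4 - 1.0428*k^3 + 15.5242*k^2 + 14.1902*k - 13.5342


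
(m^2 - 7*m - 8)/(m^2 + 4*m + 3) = (m - 8)/(m + 3)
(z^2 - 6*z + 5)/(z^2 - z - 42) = (-z^2 + 6*z - 5)/(-z^2 + z + 42)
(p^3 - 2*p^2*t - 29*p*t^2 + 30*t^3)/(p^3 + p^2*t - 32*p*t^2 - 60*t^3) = (p - t)/(p + 2*t)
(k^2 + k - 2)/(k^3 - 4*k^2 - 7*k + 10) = 1/(k - 5)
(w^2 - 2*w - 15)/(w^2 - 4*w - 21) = (w - 5)/(w - 7)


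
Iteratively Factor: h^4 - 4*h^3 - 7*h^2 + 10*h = (h)*(h^3 - 4*h^2 - 7*h + 10) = h*(h - 1)*(h^2 - 3*h - 10) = h*(h - 1)*(h + 2)*(h - 5)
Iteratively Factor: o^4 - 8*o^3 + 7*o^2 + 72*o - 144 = (o - 3)*(o^3 - 5*o^2 - 8*o + 48) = (o - 4)*(o - 3)*(o^2 - o - 12) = (o - 4)*(o - 3)*(o + 3)*(o - 4)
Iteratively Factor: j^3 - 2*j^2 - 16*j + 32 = (j + 4)*(j^2 - 6*j + 8) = (j - 2)*(j + 4)*(j - 4)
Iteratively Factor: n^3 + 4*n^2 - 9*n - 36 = (n + 3)*(n^2 + n - 12) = (n + 3)*(n + 4)*(n - 3)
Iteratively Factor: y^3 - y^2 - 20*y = (y + 4)*(y^2 - 5*y) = (y - 5)*(y + 4)*(y)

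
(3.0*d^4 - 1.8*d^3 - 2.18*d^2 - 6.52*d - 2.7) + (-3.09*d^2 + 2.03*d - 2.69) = 3.0*d^4 - 1.8*d^3 - 5.27*d^2 - 4.49*d - 5.39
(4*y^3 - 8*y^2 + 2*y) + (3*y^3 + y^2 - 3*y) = 7*y^3 - 7*y^2 - y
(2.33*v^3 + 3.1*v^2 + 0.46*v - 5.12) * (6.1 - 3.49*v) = -8.1317*v^4 + 3.394*v^3 + 17.3046*v^2 + 20.6748*v - 31.232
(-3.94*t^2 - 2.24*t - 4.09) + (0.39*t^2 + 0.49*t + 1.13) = -3.55*t^2 - 1.75*t - 2.96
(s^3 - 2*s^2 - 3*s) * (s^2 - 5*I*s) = s^5 - 2*s^4 - 5*I*s^4 - 3*s^3 + 10*I*s^3 + 15*I*s^2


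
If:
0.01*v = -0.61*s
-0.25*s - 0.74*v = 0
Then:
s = 0.00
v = 0.00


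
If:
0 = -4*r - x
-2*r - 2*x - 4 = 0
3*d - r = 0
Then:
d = 2/9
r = 2/3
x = -8/3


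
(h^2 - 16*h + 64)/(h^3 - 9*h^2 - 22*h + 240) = (h - 8)/(h^2 - h - 30)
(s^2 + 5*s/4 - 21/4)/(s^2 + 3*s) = (s - 7/4)/s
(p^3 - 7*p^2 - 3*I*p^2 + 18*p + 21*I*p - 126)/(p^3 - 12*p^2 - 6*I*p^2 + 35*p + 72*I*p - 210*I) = (p + 3*I)/(p - 5)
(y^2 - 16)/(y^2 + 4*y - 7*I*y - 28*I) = (y - 4)/(y - 7*I)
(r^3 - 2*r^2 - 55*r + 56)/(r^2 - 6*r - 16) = (r^2 + 6*r - 7)/(r + 2)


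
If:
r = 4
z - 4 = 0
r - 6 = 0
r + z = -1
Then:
No Solution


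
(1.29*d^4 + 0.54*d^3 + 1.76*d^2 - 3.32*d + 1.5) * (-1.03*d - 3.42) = -1.3287*d^5 - 4.968*d^4 - 3.6596*d^3 - 2.5996*d^2 + 9.8094*d - 5.13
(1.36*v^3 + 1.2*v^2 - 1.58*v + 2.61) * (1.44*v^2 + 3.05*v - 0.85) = 1.9584*v^5 + 5.876*v^4 + 0.2288*v^3 - 2.0806*v^2 + 9.3035*v - 2.2185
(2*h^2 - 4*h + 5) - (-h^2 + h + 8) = 3*h^2 - 5*h - 3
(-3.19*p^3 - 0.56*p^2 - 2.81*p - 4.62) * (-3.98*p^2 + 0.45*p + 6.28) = 12.6962*p^5 + 0.7933*p^4 - 9.1014*p^3 + 13.6063*p^2 - 19.7258*p - 29.0136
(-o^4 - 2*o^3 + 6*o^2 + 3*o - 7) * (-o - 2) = o^5 + 4*o^4 - 2*o^3 - 15*o^2 + o + 14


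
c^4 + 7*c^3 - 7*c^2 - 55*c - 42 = (c - 3)*(c + 1)*(c + 2)*(c + 7)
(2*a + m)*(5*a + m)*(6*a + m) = 60*a^3 + 52*a^2*m + 13*a*m^2 + m^3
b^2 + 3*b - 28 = (b - 4)*(b + 7)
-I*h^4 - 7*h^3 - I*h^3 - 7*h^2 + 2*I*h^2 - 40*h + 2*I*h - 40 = (h - 5*I)*(h - 4*I)*(h + 2*I)*(-I*h - I)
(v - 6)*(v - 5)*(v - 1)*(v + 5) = v^4 - 7*v^3 - 19*v^2 + 175*v - 150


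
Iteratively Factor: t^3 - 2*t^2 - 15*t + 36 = (t - 3)*(t^2 + t - 12) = (t - 3)*(t + 4)*(t - 3)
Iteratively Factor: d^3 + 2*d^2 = (d)*(d^2 + 2*d) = d*(d + 2)*(d)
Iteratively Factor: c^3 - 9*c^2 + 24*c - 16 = (c - 4)*(c^2 - 5*c + 4) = (c - 4)^2*(c - 1)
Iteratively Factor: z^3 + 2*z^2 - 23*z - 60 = (z + 3)*(z^2 - z - 20) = (z + 3)*(z + 4)*(z - 5)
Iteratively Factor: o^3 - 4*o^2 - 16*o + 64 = (o - 4)*(o^2 - 16) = (o - 4)^2*(o + 4)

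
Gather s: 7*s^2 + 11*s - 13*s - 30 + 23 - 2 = 7*s^2 - 2*s - 9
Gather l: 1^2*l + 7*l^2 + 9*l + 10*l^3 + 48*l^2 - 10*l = 10*l^3 + 55*l^2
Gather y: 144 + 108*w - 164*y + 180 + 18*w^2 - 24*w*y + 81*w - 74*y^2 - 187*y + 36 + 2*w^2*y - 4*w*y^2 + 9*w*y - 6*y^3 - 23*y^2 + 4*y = 18*w^2 + 189*w - 6*y^3 + y^2*(-4*w - 97) + y*(2*w^2 - 15*w - 347) + 360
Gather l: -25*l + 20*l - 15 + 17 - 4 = -5*l - 2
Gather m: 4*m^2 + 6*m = 4*m^2 + 6*m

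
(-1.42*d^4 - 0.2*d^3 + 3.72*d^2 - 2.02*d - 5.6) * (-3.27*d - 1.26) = 4.6434*d^5 + 2.4432*d^4 - 11.9124*d^3 + 1.9182*d^2 + 20.8572*d + 7.056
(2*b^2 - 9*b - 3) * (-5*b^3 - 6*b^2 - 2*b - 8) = -10*b^5 + 33*b^4 + 65*b^3 + 20*b^2 + 78*b + 24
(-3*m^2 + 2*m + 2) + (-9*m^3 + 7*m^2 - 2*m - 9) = -9*m^3 + 4*m^2 - 7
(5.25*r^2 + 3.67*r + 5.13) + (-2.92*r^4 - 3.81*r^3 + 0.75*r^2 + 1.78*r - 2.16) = -2.92*r^4 - 3.81*r^3 + 6.0*r^2 + 5.45*r + 2.97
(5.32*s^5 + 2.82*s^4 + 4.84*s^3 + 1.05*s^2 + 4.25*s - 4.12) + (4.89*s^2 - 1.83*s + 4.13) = 5.32*s^5 + 2.82*s^4 + 4.84*s^3 + 5.94*s^2 + 2.42*s + 0.00999999999999979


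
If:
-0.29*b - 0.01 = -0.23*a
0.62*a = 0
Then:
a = 0.00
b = -0.03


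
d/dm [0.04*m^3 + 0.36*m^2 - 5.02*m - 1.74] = 0.12*m^2 + 0.72*m - 5.02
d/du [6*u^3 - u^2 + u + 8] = 18*u^2 - 2*u + 1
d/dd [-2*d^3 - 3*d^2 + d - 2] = -6*d^2 - 6*d + 1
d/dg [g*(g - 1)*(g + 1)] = 3*g^2 - 1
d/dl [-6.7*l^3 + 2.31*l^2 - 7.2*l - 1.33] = -20.1*l^2 + 4.62*l - 7.2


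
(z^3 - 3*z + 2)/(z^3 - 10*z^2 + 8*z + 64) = (z^2 - 2*z + 1)/(z^2 - 12*z + 32)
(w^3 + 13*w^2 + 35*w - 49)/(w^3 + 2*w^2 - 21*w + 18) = (w^2 + 14*w + 49)/(w^2 + 3*w - 18)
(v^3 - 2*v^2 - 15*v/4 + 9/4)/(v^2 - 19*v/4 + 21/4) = (4*v^2 + 4*v - 3)/(4*v - 7)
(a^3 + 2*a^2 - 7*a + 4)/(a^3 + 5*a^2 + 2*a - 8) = (a - 1)/(a + 2)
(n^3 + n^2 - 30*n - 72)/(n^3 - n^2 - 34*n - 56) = (n^2 - 3*n - 18)/(n^2 - 5*n - 14)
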